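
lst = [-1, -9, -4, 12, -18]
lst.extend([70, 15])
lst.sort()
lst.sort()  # [-18, -9, -4, -1, 12, 15, 70]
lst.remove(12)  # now [-18, -9, -4, -1, 15, 70]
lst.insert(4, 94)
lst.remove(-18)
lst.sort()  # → [-9, -4, -1, 15, 70, 94]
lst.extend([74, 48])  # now [-9, -4, -1, 15, 70, 94, 74, 48]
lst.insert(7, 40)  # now [-9, -4, -1, 15, 70, 94, 74, 40, 48]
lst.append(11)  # [-9, -4, -1, 15, 70, 94, 74, 40, 48, 11]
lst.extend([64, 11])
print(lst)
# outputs [-9, -4, -1, 15, 70, 94, 74, 40, 48, 11, 64, 11]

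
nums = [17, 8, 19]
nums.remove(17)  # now [8, 19]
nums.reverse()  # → [19, 8]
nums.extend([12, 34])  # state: [19, 8, 12, 34]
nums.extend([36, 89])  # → [19, 8, 12, 34, 36, 89]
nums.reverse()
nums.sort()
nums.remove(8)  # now [12, 19, 34, 36, 89]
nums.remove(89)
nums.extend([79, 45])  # [12, 19, 34, 36, 79, 45]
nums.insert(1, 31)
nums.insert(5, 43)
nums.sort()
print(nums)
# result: [12, 19, 31, 34, 36, 43, 45, 79]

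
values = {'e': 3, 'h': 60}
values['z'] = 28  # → {'e': 3, 'h': 60, 'z': 28}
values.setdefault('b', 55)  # 55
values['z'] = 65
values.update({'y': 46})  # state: {'e': 3, 'h': 60, 'z': 65, 'b': 55, 'y': 46}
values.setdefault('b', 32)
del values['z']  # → {'e': 3, 'h': 60, 'b': 55, 'y': 46}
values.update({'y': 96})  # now {'e': 3, 'h': 60, 'b': 55, 'y': 96}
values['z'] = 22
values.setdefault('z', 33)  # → 22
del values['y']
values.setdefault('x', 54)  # 54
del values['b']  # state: {'e': 3, 'h': 60, 'z': 22, 'x': 54}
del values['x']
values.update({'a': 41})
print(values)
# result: {'e': 3, 'h': 60, 'z': 22, 'a': 41}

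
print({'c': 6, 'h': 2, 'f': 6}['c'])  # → 6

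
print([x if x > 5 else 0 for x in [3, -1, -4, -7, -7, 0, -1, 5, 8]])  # [0, 0, 0, 0, 0, 0, 0, 0, 8]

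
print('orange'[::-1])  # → egnaro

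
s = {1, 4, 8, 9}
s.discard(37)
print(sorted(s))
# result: [1, 4, 8, 9]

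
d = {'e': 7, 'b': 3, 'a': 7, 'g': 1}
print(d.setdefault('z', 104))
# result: 104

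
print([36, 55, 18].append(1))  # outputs None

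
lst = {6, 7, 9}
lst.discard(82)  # {6, 7, 9}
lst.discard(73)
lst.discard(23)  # {6, 7, 9}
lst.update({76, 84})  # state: {6, 7, 9, 76, 84}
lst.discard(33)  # {6, 7, 9, 76, 84}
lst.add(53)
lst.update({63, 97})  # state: {6, 7, 9, 53, 63, 76, 84, 97}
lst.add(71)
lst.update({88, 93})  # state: {6, 7, 9, 53, 63, 71, 76, 84, 88, 93, 97}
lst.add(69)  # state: {6, 7, 9, 53, 63, 69, 71, 76, 84, 88, 93, 97}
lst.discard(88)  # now {6, 7, 9, 53, 63, 69, 71, 76, 84, 93, 97}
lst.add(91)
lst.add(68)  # {6, 7, 9, 53, 63, 68, 69, 71, 76, 84, 91, 93, 97}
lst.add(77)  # {6, 7, 9, 53, 63, 68, 69, 71, 76, 77, 84, 91, 93, 97}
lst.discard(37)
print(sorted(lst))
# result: [6, 7, 9, 53, 63, 68, 69, 71, 76, 77, 84, 91, 93, 97]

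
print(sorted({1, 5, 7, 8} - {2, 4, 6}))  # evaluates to [1, 5, 7, 8]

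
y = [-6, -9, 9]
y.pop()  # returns 9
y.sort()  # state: [-9, -6]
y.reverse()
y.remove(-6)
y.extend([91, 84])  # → [-9, 91, 84]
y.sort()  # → [-9, 84, 91]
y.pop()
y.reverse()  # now [84, -9]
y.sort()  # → [-9, 84]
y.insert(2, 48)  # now [-9, 84, 48]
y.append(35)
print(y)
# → [-9, 84, 48, 35]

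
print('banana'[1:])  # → anana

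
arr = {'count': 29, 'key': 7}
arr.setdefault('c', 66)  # 66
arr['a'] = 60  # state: {'count': 29, 'key': 7, 'c': 66, 'a': 60}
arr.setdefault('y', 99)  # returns 99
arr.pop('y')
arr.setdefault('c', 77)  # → 66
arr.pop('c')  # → 66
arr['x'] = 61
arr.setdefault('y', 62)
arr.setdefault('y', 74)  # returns 62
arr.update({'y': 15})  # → {'count': 29, 'key': 7, 'a': 60, 'x': 61, 'y': 15}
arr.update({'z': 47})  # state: {'count': 29, 'key': 7, 'a': 60, 'x': 61, 'y': 15, 'z': 47}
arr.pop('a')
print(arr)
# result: {'count': 29, 'key': 7, 'x': 61, 'y': 15, 'z': 47}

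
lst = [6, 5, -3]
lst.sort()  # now [-3, 5, 6]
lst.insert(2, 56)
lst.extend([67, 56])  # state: [-3, 5, 56, 6, 67, 56]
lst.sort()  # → [-3, 5, 6, 56, 56, 67]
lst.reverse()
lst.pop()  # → -3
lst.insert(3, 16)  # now [67, 56, 56, 16, 6, 5]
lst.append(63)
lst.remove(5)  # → [67, 56, 56, 16, 6, 63]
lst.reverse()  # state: [63, 6, 16, 56, 56, 67]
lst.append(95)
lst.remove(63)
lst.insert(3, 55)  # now [6, 16, 56, 55, 56, 67, 95]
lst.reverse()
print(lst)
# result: [95, 67, 56, 55, 56, 16, 6]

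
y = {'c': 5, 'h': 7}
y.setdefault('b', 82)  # 82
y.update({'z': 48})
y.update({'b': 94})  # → {'c': 5, 'h': 7, 'b': 94, 'z': 48}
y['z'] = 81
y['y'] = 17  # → {'c': 5, 'h': 7, 'b': 94, 'z': 81, 'y': 17}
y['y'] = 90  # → {'c': 5, 'h': 7, 'b': 94, 'z': 81, 'y': 90}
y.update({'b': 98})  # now {'c': 5, 'h': 7, 'b': 98, 'z': 81, 'y': 90}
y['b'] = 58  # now {'c': 5, 'h': 7, 'b': 58, 'z': 81, 'y': 90}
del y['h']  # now {'c': 5, 'b': 58, 'z': 81, 'y': 90}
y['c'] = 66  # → {'c': 66, 'b': 58, 'z': 81, 'y': 90}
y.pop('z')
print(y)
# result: {'c': 66, 'b': 58, 'y': 90}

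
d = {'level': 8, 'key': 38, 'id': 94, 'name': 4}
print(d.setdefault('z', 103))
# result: 103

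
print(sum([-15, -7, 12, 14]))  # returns 4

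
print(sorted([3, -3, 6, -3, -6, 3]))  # [-6, -3, -3, 3, 3, 6]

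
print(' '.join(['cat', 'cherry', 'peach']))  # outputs cat cherry peach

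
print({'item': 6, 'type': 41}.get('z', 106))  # 106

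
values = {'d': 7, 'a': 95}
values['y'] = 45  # {'d': 7, 'a': 95, 'y': 45}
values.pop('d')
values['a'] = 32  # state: {'a': 32, 'y': 45}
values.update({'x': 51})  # {'a': 32, 'y': 45, 'x': 51}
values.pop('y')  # 45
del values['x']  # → {'a': 32}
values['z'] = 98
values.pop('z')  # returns 98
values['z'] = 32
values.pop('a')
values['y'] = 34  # {'z': 32, 'y': 34}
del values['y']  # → {'z': 32}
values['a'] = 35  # {'z': 32, 'a': 35}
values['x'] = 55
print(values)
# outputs {'z': 32, 'a': 35, 'x': 55}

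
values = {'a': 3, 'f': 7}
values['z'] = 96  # {'a': 3, 'f': 7, 'z': 96}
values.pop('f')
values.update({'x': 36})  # {'a': 3, 'z': 96, 'x': 36}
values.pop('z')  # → 96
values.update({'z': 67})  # {'a': 3, 'x': 36, 'z': 67}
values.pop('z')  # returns 67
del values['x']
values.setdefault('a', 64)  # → 3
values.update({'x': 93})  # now {'a': 3, 'x': 93}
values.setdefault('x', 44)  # 93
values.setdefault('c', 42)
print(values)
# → {'a': 3, 'x': 93, 'c': 42}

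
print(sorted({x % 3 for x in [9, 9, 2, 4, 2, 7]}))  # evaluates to [0, 1, 2]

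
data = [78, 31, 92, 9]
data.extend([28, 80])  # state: [78, 31, 92, 9, 28, 80]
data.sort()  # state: [9, 28, 31, 78, 80, 92]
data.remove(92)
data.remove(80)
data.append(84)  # [9, 28, 31, 78, 84]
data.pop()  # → 84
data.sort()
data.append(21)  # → [9, 28, 31, 78, 21]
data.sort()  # [9, 21, 28, 31, 78]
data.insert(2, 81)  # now [9, 21, 81, 28, 31, 78]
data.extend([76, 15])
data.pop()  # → 15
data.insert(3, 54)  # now [9, 21, 81, 54, 28, 31, 78, 76]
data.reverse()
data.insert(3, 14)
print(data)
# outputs [76, 78, 31, 14, 28, 54, 81, 21, 9]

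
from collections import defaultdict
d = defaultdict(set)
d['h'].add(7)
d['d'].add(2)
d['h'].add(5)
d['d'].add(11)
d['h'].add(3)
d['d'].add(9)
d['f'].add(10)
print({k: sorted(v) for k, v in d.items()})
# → {'h': [3, 5, 7], 'd': [2, 9, 11], 'f': [10]}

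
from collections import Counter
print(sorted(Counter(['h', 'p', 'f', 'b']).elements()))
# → ['b', 'f', 'h', 'p']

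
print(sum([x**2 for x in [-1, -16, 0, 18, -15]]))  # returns 806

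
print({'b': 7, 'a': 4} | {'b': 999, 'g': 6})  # {'b': 999, 'a': 4, 'g': 6}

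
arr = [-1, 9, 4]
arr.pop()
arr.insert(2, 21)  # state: [-1, 9, 21]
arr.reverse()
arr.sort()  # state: [-1, 9, 21]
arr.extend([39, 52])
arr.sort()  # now [-1, 9, 21, 39, 52]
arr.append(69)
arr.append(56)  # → [-1, 9, 21, 39, 52, 69, 56]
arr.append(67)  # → [-1, 9, 21, 39, 52, 69, 56, 67]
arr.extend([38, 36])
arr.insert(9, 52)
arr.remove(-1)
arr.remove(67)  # [9, 21, 39, 52, 69, 56, 38, 52, 36]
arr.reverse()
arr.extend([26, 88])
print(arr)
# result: [36, 52, 38, 56, 69, 52, 39, 21, 9, 26, 88]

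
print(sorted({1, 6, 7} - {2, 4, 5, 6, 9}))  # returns [1, 7]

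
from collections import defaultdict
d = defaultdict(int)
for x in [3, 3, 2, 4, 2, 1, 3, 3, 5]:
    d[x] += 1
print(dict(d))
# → {3: 4, 2: 2, 4: 1, 1: 1, 5: 1}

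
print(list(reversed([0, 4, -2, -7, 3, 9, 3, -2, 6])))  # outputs [6, -2, 3, 9, 3, -7, -2, 4, 0]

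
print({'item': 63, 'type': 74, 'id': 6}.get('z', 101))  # 101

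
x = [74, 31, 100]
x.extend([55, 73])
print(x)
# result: [74, 31, 100, 55, 73]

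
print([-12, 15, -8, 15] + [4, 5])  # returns [-12, 15, -8, 15, 4, 5]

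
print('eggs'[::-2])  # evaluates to sg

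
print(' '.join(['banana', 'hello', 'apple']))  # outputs banana hello apple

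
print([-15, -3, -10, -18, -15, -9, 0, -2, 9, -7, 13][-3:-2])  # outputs [9]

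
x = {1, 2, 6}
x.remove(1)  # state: {2, 6}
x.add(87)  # {2, 6, 87}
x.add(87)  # {2, 6, 87}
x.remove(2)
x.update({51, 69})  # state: {6, 51, 69, 87}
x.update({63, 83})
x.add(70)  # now {6, 51, 63, 69, 70, 83, 87}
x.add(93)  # {6, 51, 63, 69, 70, 83, 87, 93}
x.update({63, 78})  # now {6, 51, 63, 69, 70, 78, 83, 87, 93}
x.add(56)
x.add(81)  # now {6, 51, 56, 63, 69, 70, 78, 81, 83, 87, 93}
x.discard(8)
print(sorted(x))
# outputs [6, 51, 56, 63, 69, 70, 78, 81, 83, 87, 93]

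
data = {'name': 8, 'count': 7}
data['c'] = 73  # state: {'name': 8, 'count': 7, 'c': 73}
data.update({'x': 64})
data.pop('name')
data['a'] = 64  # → {'count': 7, 'c': 73, 'x': 64, 'a': 64}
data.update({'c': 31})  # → {'count': 7, 'c': 31, 'x': 64, 'a': 64}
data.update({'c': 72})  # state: {'count': 7, 'c': 72, 'x': 64, 'a': 64}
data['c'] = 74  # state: {'count': 7, 'c': 74, 'x': 64, 'a': 64}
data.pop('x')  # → 64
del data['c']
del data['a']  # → {'count': 7}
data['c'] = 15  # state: {'count': 7, 'c': 15}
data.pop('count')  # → 7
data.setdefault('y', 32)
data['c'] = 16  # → {'c': 16, 'y': 32}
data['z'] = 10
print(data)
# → {'c': 16, 'y': 32, 'z': 10}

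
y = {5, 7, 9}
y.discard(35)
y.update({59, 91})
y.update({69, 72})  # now {5, 7, 9, 59, 69, 72, 91}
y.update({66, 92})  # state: {5, 7, 9, 59, 66, 69, 72, 91, 92}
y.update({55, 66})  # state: {5, 7, 9, 55, 59, 66, 69, 72, 91, 92}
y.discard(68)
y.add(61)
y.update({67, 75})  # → {5, 7, 9, 55, 59, 61, 66, 67, 69, 72, 75, 91, 92}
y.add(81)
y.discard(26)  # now {5, 7, 9, 55, 59, 61, 66, 67, 69, 72, 75, 81, 91, 92}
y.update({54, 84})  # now {5, 7, 9, 54, 55, 59, 61, 66, 67, 69, 72, 75, 81, 84, 91, 92}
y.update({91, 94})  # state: {5, 7, 9, 54, 55, 59, 61, 66, 67, 69, 72, 75, 81, 84, 91, 92, 94}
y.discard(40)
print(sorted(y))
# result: [5, 7, 9, 54, 55, 59, 61, 66, 67, 69, 72, 75, 81, 84, 91, 92, 94]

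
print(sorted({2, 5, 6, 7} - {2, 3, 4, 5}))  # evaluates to [6, 7]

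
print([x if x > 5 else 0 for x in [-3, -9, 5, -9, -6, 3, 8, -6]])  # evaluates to [0, 0, 0, 0, 0, 0, 8, 0]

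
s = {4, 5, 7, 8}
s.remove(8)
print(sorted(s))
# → [4, 5, 7]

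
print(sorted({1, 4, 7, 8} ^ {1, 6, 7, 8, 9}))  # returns [4, 6, 9]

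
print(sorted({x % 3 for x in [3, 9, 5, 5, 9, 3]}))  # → [0, 2]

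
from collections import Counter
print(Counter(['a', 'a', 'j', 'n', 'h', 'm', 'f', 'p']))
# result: Counter({'a': 2, 'j': 1, 'n': 1, 'h': 1, 'm': 1, 'f': 1, 'p': 1})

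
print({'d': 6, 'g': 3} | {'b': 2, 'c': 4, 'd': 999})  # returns {'d': 999, 'g': 3, 'b': 2, 'c': 4}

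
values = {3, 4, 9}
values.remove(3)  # {4, 9}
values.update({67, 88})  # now {4, 9, 67, 88}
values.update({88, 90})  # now {4, 9, 67, 88, 90}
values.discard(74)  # {4, 9, 67, 88, 90}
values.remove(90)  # {4, 9, 67, 88}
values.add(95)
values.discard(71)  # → {4, 9, 67, 88, 95}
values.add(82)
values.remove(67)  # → {4, 9, 82, 88, 95}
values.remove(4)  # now {9, 82, 88, 95}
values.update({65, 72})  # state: {9, 65, 72, 82, 88, 95}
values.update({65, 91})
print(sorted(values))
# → [9, 65, 72, 82, 88, 91, 95]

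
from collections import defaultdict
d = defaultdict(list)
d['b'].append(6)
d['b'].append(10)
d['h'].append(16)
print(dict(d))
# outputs {'b': [6, 10], 'h': [16]}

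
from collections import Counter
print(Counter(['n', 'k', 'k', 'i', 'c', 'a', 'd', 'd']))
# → Counter({'k': 2, 'd': 2, 'n': 1, 'i': 1, 'c': 1, 'a': 1})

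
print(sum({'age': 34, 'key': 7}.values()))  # 41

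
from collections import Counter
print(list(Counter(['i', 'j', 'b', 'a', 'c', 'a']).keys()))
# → ['i', 'j', 'b', 'a', 'c']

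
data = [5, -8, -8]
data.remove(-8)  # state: [5, -8]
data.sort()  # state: [-8, 5]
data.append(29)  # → [-8, 5, 29]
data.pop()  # 29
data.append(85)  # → [-8, 5, 85]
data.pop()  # 85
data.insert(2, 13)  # [-8, 5, 13]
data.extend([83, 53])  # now [-8, 5, 13, 83, 53]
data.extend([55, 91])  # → [-8, 5, 13, 83, 53, 55, 91]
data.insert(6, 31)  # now [-8, 5, 13, 83, 53, 55, 31, 91]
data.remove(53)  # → [-8, 5, 13, 83, 55, 31, 91]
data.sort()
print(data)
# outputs [-8, 5, 13, 31, 55, 83, 91]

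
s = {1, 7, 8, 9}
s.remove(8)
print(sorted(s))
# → [1, 7, 9]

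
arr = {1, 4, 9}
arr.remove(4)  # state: {1, 9}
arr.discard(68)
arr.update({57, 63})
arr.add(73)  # {1, 9, 57, 63, 73}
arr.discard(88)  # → {1, 9, 57, 63, 73}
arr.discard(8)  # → {1, 9, 57, 63, 73}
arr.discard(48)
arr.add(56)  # {1, 9, 56, 57, 63, 73}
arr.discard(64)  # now {1, 9, 56, 57, 63, 73}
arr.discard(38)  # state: {1, 9, 56, 57, 63, 73}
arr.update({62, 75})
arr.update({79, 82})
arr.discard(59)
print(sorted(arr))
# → [1, 9, 56, 57, 62, 63, 73, 75, 79, 82]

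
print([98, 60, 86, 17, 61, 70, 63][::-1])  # [63, 70, 61, 17, 86, 60, 98]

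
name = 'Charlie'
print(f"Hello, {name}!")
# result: Hello, Charlie!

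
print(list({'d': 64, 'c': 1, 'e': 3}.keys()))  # ['d', 'c', 'e']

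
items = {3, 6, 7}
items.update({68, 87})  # {3, 6, 7, 68, 87}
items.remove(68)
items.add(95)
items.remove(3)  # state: {6, 7, 87, 95}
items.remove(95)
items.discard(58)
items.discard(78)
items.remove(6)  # {7, 87}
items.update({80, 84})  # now {7, 80, 84, 87}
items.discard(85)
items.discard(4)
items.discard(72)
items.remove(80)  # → {7, 84, 87}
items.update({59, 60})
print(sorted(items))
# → [7, 59, 60, 84, 87]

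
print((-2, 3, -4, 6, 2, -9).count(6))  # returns 1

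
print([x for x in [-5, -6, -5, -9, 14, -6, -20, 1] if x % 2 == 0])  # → [-6, 14, -6, -20]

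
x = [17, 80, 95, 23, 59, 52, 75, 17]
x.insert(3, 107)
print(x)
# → [17, 80, 95, 107, 23, 59, 52, 75, 17]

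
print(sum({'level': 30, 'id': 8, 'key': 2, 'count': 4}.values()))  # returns 44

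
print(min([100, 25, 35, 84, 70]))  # 25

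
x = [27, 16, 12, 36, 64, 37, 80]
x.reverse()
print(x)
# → [80, 37, 64, 36, 12, 16, 27]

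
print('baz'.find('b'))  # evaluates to 0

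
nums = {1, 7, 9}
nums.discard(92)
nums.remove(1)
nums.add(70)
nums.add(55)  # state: {7, 9, 55, 70}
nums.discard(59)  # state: {7, 9, 55, 70}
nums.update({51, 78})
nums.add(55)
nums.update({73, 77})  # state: {7, 9, 51, 55, 70, 73, 77, 78}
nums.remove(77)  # {7, 9, 51, 55, 70, 73, 78}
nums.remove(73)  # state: {7, 9, 51, 55, 70, 78}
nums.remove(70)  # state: {7, 9, 51, 55, 78}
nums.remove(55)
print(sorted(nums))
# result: [7, 9, 51, 78]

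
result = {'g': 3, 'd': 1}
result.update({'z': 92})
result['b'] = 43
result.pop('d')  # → 1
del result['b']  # {'g': 3, 'z': 92}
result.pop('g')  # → 3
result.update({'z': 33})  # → {'z': 33}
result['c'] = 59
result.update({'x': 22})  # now {'z': 33, 'c': 59, 'x': 22}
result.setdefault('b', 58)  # 58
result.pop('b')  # 58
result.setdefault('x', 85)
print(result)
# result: {'z': 33, 'c': 59, 'x': 22}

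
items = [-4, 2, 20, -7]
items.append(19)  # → [-4, 2, 20, -7, 19]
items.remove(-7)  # [-4, 2, 20, 19]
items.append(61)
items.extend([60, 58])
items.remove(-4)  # [2, 20, 19, 61, 60, 58]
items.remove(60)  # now [2, 20, 19, 61, 58]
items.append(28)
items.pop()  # 28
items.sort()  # [2, 19, 20, 58, 61]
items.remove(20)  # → [2, 19, 58, 61]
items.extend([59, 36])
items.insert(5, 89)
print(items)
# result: [2, 19, 58, 61, 59, 89, 36]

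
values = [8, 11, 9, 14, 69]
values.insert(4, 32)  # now [8, 11, 9, 14, 32, 69]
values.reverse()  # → [69, 32, 14, 9, 11, 8]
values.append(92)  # [69, 32, 14, 9, 11, 8, 92]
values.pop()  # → 92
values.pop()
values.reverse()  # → [11, 9, 14, 32, 69]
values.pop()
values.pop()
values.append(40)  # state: [11, 9, 14, 40]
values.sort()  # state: [9, 11, 14, 40]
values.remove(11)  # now [9, 14, 40]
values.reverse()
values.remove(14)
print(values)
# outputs [40, 9]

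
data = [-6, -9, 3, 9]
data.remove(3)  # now [-6, -9, 9]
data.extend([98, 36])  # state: [-6, -9, 9, 98, 36]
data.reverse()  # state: [36, 98, 9, -9, -6]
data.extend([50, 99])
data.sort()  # [-9, -6, 9, 36, 50, 98, 99]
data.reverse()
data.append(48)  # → [99, 98, 50, 36, 9, -6, -9, 48]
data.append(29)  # [99, 98, 50, 36, 9, -6, -9, 48, 29]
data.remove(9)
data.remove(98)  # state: [99, 50, 36, -6, -9, 48, 29]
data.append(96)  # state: [99, 50, 36, -6, -9, 48, 29, 96]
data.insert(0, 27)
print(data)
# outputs [27, 99, 50, 36, -6, -9, 48, 29, 96]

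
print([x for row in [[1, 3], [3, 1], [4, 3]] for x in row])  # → [1, 3, 3, 1, 4, 3]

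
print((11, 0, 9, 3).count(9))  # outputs 1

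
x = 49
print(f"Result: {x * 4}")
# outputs Result: 196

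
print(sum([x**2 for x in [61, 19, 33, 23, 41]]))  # 7381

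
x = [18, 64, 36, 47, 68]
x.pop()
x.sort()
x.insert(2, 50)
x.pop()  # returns 64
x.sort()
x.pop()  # 50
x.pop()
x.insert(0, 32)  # [32, 18, 36]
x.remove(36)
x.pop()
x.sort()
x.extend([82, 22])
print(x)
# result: [32, 82, 22]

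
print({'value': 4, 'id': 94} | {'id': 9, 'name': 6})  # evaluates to {'value': 4, 'id': 9, 'name': 6}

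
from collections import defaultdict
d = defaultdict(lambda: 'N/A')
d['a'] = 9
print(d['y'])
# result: N/A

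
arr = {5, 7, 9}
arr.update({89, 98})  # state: {5, 7, 9, 89, 98}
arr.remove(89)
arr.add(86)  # {5, 7, 9, 86, 98}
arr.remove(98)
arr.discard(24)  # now {5, 7, 9, 86}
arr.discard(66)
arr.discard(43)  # {5, 7, 9, 86}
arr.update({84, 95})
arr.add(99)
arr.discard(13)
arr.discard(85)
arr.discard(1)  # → {5, 7, 9, 84, 86, 95, 99}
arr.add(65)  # {5, 7, 9, 65, 84, 86, 95, 99}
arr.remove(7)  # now {5, 9, 65, 84, 86, 95, 99}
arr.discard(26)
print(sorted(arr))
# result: [5, 9, 65, 84, 86, 95, 99]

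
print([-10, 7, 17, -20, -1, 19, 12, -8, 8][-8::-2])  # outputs [7]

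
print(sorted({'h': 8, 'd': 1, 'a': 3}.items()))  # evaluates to [('a', 3), ('d', 1), ('h', 8)]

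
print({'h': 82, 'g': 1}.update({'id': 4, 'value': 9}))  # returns None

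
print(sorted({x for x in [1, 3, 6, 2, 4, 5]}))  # [1, 2, 3, 4, 5, 6]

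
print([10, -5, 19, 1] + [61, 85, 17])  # [10, -5, 19, 1, 61, 85, 17]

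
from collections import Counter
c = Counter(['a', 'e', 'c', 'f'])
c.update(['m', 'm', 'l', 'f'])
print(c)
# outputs Counter({'f': 2, 'm': 2, 'a': 1, 'e': 1, 'c': 1, 'l': 1})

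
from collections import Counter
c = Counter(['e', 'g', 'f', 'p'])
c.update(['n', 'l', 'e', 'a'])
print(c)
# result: Counter({'e': 2, 'g': 1, 'f': 1, 'p': 1, 'n': 1, 'l': 1, 'a': 1})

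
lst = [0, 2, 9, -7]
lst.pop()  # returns -7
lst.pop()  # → 9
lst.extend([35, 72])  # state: [0, 2, 35, 72]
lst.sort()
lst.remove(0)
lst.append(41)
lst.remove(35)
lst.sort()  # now [2, 41, 72]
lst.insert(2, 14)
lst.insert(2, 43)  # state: [2, 41, 43, 14, 72]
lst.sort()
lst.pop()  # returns 72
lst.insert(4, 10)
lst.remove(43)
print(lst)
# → [2, 14, 41, 10]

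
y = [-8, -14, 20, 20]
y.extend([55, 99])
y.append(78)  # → [-8, -14, 20, 20, 55, 99, 78]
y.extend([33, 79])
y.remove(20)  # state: [-8, -14, 20, 55, 99, 78, 33, 79]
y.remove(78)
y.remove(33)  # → [-8, -14, 20, 55, 99, 79]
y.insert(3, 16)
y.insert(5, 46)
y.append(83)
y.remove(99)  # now [-8, -14, 20, 16, 55, 46, 79, 83]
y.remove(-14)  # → [-8, 20, 16, 55, 46, 79, 83]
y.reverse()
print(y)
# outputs [83, 79, 46, 55, 16, 20, -8]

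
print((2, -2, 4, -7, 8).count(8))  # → 1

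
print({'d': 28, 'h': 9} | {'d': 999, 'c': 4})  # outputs {'d': 999, 'h': 9, 'c': 4}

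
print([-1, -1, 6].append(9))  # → None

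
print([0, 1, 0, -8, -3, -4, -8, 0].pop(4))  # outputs -3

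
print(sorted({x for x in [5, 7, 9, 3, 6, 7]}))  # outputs [3, 5, 6, 7, 9]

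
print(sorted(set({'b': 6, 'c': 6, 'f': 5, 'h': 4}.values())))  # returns [4, 5, 6]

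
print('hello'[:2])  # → he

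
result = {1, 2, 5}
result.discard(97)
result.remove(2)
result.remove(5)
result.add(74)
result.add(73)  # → {1, 73, 74}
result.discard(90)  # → {1, 73, 74}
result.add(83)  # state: {1, 73, 74, 83}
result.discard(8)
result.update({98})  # {1, 73, 74, 83, 98}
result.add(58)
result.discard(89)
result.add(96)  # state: {1, 58, 73, 74, 83, 96, 98}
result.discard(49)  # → {1, 58, 73, 74, 83, 96, 98}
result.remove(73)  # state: {1, 58, 74, 83, 96, 98}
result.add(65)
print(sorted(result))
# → [1, 58, 65, 74, 83, 96, 98]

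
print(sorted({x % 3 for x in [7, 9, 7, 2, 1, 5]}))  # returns [0, 1, 2]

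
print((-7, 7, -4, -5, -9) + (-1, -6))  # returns (-7, 7, -4, -5, -9, -1, -6)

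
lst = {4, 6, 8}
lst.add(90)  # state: {4, 6, 8, 90}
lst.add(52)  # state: {4, 6, 8, 52, 90}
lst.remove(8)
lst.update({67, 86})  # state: {4, 6, 52, 67, 86, 90}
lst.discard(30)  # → {4, 6, 52, 67, 86, 90}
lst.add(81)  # {4, 6, 52, 67, 81, 86, 90}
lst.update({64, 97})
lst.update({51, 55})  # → {4, 6, 51, 52, 55, 64, 67, 81, 86, 90, 97}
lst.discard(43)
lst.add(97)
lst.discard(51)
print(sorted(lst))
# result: [4, 6, 52, 55, 64, 67, 81, 86, 90, 97]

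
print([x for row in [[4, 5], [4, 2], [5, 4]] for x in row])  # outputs [4, 5, 4, 2, 5, 4]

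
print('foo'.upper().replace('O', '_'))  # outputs F__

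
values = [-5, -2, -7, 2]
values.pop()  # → 2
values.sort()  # [-7, -5, -2]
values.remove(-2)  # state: [-7, -5]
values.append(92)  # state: [-7, -5, 92]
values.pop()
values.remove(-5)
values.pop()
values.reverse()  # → []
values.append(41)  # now [41]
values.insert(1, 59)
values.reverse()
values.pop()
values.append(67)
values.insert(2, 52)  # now [59, 67, 52]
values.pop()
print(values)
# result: [59, 67]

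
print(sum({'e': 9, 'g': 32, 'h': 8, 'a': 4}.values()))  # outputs 53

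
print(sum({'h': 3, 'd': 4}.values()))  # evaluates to 7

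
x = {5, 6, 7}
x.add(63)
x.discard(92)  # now {5, 6, 7, 63}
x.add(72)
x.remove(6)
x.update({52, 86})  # {5, 7, 52, 63, 72, 86}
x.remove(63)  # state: {5, 7, 52, 72, 86}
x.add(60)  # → {5, 7, 52, 60, 72, 86}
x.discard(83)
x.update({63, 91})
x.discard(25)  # {5, 7, 52, 60, 63, 72, 86, 91}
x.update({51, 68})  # {5, 7, 51, 52, 60, 63, 68, 72, 86, 91}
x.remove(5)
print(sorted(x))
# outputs [7, 51, 52, 60, 63, 68, 72, 86, 91]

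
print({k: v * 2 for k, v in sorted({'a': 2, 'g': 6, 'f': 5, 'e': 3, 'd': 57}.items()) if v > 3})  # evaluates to {'d': 114, 'f': 10, 'g': 12}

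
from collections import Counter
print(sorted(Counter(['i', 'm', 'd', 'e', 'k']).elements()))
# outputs ['d', 'e', 'i', 'k', 'm']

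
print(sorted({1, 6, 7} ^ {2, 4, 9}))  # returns [1, 2, 4, 6, 7, 9]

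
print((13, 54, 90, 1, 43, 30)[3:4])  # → (1,)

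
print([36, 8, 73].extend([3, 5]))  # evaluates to None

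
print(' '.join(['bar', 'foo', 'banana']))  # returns bar foo banana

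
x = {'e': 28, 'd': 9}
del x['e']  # {'d': 9}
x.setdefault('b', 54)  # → 54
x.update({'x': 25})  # {'d': 9, 'b': 54, 'x': 25}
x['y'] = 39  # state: {'d': 9, 'b': 54, 'x': 25, 'y': 39}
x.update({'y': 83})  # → {'d': 9, 'b': 54, 'x': 25, 'y': 83}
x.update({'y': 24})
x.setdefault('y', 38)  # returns 24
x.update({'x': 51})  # {'d': 9, 'b': 54, 'x': 51, 'y': 24}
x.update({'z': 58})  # {'d': 9, 'b': 54, 'x': 51, 'y': 24, 'z': 58}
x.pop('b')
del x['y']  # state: {'d': 9, 'x': 51, 'z': 58}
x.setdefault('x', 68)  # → 51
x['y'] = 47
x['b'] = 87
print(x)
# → {'d': 9, 'x': 51, 'z': 58, 'y': 47, 'b': 87}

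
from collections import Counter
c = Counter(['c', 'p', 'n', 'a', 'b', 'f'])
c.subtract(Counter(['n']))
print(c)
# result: Counter({'c': 1, 'p': 1, 'a': 1, 'b': 1, 'f': 1, 'n': 0})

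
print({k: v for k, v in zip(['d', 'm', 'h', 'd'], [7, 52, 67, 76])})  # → {'d': 76, 'm': 52, 'h': 67}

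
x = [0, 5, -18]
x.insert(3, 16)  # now [0, 5, -18, 16]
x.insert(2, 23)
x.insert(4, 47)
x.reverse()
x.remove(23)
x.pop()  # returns 0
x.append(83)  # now [16, 47, -18, 5, 83]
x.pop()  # 83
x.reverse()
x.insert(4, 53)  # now [5, -18, 47, 16, 53]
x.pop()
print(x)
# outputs [5, -18, 47, 16]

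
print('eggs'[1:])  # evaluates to ggs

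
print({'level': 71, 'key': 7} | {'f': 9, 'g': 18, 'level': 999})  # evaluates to {'level': 999, 'key': 7, 'f': 9, 'g': 18}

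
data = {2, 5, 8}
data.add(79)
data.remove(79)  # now {2, 5, 8}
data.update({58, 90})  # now {2, 5, 8, 58, 90}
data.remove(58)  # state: {2, 5, 8, 90}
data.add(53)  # {2, 5, 8, 53, 90}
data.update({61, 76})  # {2, 5, 8, 53, 61, 76, 90}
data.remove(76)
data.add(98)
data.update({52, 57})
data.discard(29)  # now {2, 5, 8, 52, 53, 57, 61, 90, 98}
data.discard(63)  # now {2, 5, 8, 52, 53, 57, 61, 90, 98}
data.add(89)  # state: {2, 5, 8, 52, 53, 57, 61, 89, 90, 98}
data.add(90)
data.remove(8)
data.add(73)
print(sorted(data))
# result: [2, 5, 52, 53, 57, 61, 73, 89, 90, 98]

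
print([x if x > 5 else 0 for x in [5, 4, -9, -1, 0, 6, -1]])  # [0, 0, 0, 0, 0, 6, 0]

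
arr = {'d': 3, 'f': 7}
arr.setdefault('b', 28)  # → 28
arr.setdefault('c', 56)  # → 56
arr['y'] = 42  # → {'d': 3, 'f': 7, 'b': 28, 'c': 56, 'y': 42}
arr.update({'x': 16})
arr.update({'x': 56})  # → {'d': 3, 'f': 7, 'b': 28, 'c': 56, 'y': 42, 'x': 56}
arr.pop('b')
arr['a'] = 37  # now {'d': 3, 'f': 7, 'c': 56, 'y': 42, 'x': 56, 'a': 37}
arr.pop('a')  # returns 37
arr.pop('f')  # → 7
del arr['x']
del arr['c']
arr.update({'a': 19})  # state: {'d': 3, 'y': 42, 'a': 19}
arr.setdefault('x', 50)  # 50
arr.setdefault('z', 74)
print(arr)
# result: {'d': 3, 'y': 42, 'a': 19, 'x': 50, 'z': 74}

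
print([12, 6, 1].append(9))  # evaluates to None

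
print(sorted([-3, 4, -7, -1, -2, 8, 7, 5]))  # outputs [-7, -3, -2, -1, 4, 5, 7, 8]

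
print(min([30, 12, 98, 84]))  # 12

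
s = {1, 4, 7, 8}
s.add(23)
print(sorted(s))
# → [1, 4, 7, 8, 23]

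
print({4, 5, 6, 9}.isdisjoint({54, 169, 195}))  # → True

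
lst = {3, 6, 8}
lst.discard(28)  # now {3, 6, 8}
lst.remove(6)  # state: {3, 8}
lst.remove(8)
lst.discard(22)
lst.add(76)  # {3, 76}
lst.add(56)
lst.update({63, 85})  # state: {3, 56, 63, 76, 85}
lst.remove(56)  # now {3, 63, 76, 85}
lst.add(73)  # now {3, 63, 73, 76, 85}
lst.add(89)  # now {3, 63, 73, 76, 85, 89}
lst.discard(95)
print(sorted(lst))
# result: [3, 63, 73, 76, 85, 89]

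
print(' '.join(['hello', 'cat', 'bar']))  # hello cat bar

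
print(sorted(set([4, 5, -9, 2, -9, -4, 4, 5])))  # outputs [-9, -4, 2, 4, 5]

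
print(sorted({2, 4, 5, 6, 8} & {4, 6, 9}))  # [4, 6]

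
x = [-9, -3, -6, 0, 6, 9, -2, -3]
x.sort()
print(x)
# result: [-9, -6, -3, -3, -2, 0, 6, 9]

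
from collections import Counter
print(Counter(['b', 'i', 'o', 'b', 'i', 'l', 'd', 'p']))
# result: Counter({'b': 2, 'i': 2, 'o': 1, 'l': 1, 'd': 1, 'p': 1})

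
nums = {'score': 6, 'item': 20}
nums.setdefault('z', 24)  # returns 24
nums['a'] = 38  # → {'score': 6, 'item': 20, 'z': 24, 'a': 38}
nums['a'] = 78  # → {'score': 6, 'item': 20, 'z': 24, 'a': 78}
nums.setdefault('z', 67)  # 24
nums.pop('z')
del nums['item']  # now {'score': 6, 'a': 78}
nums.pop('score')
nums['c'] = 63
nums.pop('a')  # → 78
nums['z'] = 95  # {'c': 63, 'z': 95}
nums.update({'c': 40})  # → {'c': 40, 'z': 95}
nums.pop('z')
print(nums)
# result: {'c': 40}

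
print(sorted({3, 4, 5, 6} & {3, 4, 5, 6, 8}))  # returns [3, 4, 5, 6]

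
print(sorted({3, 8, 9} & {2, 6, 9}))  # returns [9]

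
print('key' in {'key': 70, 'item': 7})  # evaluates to True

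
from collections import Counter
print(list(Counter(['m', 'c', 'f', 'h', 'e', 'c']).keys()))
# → ['m', 'c', 'f', 'h', 'e']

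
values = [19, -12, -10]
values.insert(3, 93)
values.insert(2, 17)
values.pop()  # 93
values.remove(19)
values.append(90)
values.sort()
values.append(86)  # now [-12, -10, 17, 90, 86]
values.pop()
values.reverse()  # [90, 17, -10, -12]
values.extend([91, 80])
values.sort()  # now [-12, -10, 17, 80, 90, 91]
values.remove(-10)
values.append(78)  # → [-12, 17, 80, 90, 91, 78]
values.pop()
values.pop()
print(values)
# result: [-12, 17, 80, 90]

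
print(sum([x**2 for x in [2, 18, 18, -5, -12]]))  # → 821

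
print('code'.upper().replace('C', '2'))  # 2ODE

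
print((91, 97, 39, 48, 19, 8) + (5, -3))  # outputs (91, 97, 39, 48, 19, 8, 5, -3)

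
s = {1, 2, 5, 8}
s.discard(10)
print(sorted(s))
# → [1, 2, 5, 8]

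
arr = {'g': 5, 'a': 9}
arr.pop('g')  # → 5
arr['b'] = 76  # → {'a': 9, 'b': 76}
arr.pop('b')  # 76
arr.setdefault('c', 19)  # 19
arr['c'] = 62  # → {'a': 9, 'c': 62}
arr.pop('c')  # 62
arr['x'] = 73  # {'a': 9, 'x': 73}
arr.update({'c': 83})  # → {'a': 9, 'x': 73, 'c': 83}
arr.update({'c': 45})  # {'a': 9, 'x': 73, 'c': 45}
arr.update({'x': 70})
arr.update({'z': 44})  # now {'a': 9, 'x': 70, 'c': 45, 'z': 44}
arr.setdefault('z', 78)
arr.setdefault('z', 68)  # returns 44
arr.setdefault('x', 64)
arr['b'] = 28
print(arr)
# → {'a': 9, 'x': 70, 'c': 45, 'z': 44, 'b': 28}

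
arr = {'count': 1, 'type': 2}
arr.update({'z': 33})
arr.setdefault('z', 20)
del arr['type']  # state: {'count': 1, 'z': 33}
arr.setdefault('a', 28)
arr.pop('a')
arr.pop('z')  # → 33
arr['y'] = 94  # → {'count': 1, 'y': 94}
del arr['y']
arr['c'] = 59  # {'count': 1, 'c': 59}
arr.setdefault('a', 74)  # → 74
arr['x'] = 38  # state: {'count': 1, 'c': 59, 'a': 74, 'x': 38}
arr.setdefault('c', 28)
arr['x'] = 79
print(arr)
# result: {'count': 1, 'c': 59, 'a': 74, 'x': 79}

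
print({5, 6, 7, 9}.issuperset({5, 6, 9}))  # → True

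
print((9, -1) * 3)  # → (9, -1, 9, -1, 9, -1)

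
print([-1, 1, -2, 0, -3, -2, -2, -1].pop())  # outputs -1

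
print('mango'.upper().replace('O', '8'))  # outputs MANG8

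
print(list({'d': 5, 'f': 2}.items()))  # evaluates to [('d', 5), ('f', 2)]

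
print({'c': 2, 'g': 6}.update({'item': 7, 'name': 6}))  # None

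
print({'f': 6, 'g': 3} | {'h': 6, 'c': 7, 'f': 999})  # {'f': 999, 'g': 3, 'h': 6, 'c': 7}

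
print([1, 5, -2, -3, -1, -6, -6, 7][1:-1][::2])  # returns [5, -3, -6]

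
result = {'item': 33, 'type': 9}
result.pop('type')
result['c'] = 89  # {'item': 33, 'c': 89}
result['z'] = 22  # {'item': 33, 'c': 89, 'z': 22}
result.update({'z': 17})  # {'item': 33, 'c': 89, 'z': 17}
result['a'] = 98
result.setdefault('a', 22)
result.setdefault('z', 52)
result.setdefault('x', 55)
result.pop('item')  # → 33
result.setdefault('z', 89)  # 17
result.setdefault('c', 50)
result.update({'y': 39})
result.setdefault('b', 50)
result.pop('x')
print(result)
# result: {'c': 89, 'z': 17, 'a': 98, 'y': 39, 'b': 50}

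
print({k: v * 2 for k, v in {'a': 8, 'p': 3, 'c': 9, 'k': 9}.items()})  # {'a': 16, 'p': 6, 'c': 18, 'k': 18}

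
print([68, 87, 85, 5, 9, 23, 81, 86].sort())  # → None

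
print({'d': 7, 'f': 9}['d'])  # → 7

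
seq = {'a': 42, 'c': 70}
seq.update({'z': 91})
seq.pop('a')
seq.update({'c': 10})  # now {'c': 10, 'z': 91}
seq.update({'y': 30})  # {'c': 10, 'z': 91, 'y': 30}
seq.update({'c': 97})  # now {'c': 97, 'z': 91, 'y': 30}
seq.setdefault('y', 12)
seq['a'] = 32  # {'c': 97, 'z': 91, 'y': 30, 'a': 32}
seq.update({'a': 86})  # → {'c': 97, 'z': 91, 'y': 30, 'a': 86}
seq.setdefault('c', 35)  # 97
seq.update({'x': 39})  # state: {'c': 97, 'z': 91, 'y': 30, 'a': 86, 'x': 39}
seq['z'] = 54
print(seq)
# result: {'c': 97, 'z': 54, 'y': 30, 'a': 86, 'x': 39}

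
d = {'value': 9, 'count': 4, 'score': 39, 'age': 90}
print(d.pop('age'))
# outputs 90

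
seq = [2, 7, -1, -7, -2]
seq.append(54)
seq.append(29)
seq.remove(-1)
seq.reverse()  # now [29, 54, -2, -7, 7, 2]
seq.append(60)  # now [29, 54, -2, -7, 7, 2, 60]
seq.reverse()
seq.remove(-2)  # [60, 2, 7, -7, 54, 29]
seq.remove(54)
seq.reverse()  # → [29, -7, 7, 2, 60]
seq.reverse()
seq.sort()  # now [-7, 2, 7, 29, 60]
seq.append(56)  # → [-7, 2, 7, 29, 60, 56]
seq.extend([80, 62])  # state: [-7, 2, 7, 29, 60, 56, 80, 62]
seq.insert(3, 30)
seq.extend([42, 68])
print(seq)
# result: [-7, 2, 7, 30, 29, 60, 56, 80, 62, 42, 68]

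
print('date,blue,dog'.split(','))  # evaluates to ['date', 'blue', 'dog']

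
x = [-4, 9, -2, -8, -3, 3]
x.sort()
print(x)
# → [-8, -4, -3, -2, 3, 9]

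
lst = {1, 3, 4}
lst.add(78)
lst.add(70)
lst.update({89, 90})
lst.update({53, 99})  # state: {1, 3, 4, 53, 70, 78, 89, 90, 99}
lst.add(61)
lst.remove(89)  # {1, 3, 4, 53, 61, 70, 78, 90, 99}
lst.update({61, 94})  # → {1, 3, 4, 53, 61, 70, 78, 90, 94, 99}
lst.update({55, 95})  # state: {1, 3, 4, 53, 55, 61, 70, 78, 90, 94, 95, 99}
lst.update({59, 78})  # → {1, 3, 4, 53, 55, 59, 61, 70, 78, 90, 94, 95, 99}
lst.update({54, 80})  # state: {1, 3, 4, 53, 54, 55, 59, 61, 70, 78, 80, 90, 94, 95, 99}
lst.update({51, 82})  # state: {1, 3, 4, 51, 53, 54, 55, 59, 61, 70, 78, 80, 82, 90, 94, 95, 99}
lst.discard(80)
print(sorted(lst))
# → [1, 3, 4, 51, 53, 54, 55, 59, 61, 70, 78, 82, 90, 94, 95, 99]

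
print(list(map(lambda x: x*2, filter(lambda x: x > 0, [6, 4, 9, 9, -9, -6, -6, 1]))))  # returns [12, 8, 18, 18, 2]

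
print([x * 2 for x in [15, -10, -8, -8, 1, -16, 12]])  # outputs [30, -20, -16, -16, 2, -32, 24]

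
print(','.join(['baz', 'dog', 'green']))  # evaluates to baz,dog,green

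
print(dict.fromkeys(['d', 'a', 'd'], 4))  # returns {'d': 4, 'a': 4}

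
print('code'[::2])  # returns cd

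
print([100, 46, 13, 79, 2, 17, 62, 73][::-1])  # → [73, 62, 17, 2, 79, 13, 46, 100]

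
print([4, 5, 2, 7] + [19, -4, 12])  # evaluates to [4, 5, 2, 7, 19, -4, 12]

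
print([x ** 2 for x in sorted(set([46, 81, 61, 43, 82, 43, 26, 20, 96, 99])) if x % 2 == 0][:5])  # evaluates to [400, 676, 2116, 6724, 9216]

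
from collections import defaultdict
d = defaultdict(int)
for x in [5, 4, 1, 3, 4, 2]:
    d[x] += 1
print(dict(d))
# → {5: 1, 4: 2, 1: 1, 3: 1, 2: 1}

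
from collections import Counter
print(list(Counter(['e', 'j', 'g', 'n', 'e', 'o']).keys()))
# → ['e', 'j', 'g', 'n', 'o']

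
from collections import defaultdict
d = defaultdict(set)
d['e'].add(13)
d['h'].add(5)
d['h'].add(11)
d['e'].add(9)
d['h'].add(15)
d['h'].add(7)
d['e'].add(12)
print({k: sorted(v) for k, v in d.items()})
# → {'e': [9, 12, 13], 'h': [5, 7, 11, 15]}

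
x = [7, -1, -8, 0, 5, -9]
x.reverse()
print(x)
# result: [-9, 5, 0, -8, -1, 7]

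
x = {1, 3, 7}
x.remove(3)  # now {1, 7}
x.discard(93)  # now {1, 7}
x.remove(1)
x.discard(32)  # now {7}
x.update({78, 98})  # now {7, 78, 98}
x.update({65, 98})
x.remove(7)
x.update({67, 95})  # {65, 67, 78, 95, 98}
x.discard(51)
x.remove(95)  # {65, 67, 78, 98}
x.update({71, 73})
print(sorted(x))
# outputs [65, 67, 71, 73, 78, 98]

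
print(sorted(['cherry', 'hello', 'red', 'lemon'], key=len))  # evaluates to ['red', 'hello', 'lemon', 'cherry']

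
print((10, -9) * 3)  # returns (10, -9, 10, -9, 10, -9)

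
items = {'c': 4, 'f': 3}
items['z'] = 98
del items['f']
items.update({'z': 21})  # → {'c': 4, 'z': 21}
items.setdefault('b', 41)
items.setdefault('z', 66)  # 21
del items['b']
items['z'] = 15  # {'c': 4, 'z': 15}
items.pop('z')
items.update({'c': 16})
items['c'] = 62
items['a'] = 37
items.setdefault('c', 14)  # 62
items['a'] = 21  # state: {'c': 62, 'a': 21}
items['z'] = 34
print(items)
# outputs {'c': 62, 'a': 21, 'z': 34}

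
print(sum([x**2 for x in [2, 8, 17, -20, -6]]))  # 793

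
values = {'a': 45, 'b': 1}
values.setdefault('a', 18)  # 45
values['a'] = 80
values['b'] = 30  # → {'a': 80, 'b': 30}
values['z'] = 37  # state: {'a': 80, 'b': 30, 'z': 37}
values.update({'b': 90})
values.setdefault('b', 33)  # 90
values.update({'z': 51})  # {'a': 80, 'b': 90, 'z': 51}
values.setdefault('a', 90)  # 80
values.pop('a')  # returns 80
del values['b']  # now {'z': 51}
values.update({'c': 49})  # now {'z': 51, 'c': 49}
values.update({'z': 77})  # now {'z': 77, 'c': 49}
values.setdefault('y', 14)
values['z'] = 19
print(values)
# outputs {'z': 19, 'c': 49, 'y': 14}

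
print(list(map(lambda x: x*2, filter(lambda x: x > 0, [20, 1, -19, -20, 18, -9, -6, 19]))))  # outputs [40, 2, 36, 38]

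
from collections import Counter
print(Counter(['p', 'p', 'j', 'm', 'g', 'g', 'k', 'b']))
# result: Counter({'p': 2, 'g': 2, 'j': 1, 'm': 1, 'k': 1, 'b': 1})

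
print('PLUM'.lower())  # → plum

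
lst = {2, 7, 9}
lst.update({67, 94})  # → {2, 7, 9, 67, 94}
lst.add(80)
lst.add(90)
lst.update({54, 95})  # {2, 7, 9, 54, 67, 80, 90, 94, 95}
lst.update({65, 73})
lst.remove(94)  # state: {2, 7, 9, 54, 65, 67, 73, 80, 90, 95}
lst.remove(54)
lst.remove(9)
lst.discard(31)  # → {2, 7, 65, 67, 73, 80, 90, 95}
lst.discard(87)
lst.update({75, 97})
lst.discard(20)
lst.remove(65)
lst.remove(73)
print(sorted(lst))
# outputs [2, 7, 67, 75, 80, 90, 95, 97]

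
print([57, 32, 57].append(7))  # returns None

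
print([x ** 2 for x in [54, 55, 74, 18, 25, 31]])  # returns [2916, 3025, 5476, 324, 625, 961]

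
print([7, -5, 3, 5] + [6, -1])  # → [7, -5, 3, 5, 6, -1]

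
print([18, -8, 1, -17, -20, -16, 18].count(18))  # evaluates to 2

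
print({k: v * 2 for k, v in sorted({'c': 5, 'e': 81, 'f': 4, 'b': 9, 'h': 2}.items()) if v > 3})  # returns {'b': 18, 'c': 10, 'e': 162, 'f': 8}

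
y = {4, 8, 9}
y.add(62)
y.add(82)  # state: {4, 8, 9, 62, 82}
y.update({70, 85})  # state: {4, 8, 9, 62, 70, 82, 85}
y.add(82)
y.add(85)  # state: {4, 8, 9, 62, 70, 82, 85}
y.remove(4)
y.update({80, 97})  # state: {8, 9, 62, 70, 80, 82, 85, 97}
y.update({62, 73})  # {8, 9, 62, 70, 73, 80, 82, 85, 97}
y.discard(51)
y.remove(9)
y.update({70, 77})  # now {8, 62, 70, 73, 77, 80, 82, 85, 97}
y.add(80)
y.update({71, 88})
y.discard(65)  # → {8, 62, 70, 71, 73, 77, 80, 82, 85, 88, 97}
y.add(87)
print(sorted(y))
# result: [8, 62, 70, 71, 73, 77, 80, 82, 85, 87, 88, 97]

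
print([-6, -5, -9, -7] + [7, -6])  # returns [-6, -5, -9, -7, 7, -6]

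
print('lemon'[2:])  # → mon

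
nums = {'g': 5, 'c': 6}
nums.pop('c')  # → 6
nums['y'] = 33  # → {'g': 5, 'y': 33}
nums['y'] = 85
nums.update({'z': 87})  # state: {'g': 5, 'y': 85, 'z': 87}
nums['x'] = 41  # {'g': 5, 'y': 85, 'z': 87, 'x': 41}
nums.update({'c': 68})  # {'g': 5, 'y': 85, 'z': 87, 'x': 41, 'c': 68}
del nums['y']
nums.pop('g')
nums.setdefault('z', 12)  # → 87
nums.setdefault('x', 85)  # 41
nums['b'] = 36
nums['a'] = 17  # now {'z': 87, 'x': 41, 'c': 68, 'b': 36, 'a': 17}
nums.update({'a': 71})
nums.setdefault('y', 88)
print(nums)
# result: {'z': 87, 'x': 41, 'c': 68, 'b': 36, 'a': 71, 'y': 88}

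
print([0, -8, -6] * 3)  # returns [0, -8, -6, 0, -8, -6, 0, -8, -6]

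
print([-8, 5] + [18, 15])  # [-8, 5, 18, 15]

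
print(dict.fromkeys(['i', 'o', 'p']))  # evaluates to {'i': None, 'o': None, 'p': None}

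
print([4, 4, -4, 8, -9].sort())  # None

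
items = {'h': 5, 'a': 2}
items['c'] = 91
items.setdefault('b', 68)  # 68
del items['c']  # {'h': 5, 'a': 2, 'b': 68}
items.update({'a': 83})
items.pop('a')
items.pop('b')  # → 68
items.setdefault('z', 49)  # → 49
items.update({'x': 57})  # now {'h': 5, 'z': 49, 'x': 57}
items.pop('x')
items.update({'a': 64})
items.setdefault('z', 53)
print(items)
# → {'h': 5, 'z': 49, 'a': 64}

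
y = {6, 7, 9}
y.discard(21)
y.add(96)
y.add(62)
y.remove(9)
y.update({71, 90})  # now {6, 7, 62, 71, 90, 96}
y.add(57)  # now {6, 7, 57, 62, 71, 90, 96}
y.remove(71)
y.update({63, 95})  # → {6, 7, 57, 62, 63, 90, 95, 96}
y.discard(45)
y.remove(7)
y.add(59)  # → {6, 57, 59, 62, 63, 90, 95, 96}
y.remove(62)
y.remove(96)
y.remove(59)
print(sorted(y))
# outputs [6, 57, 63, 90, 95]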